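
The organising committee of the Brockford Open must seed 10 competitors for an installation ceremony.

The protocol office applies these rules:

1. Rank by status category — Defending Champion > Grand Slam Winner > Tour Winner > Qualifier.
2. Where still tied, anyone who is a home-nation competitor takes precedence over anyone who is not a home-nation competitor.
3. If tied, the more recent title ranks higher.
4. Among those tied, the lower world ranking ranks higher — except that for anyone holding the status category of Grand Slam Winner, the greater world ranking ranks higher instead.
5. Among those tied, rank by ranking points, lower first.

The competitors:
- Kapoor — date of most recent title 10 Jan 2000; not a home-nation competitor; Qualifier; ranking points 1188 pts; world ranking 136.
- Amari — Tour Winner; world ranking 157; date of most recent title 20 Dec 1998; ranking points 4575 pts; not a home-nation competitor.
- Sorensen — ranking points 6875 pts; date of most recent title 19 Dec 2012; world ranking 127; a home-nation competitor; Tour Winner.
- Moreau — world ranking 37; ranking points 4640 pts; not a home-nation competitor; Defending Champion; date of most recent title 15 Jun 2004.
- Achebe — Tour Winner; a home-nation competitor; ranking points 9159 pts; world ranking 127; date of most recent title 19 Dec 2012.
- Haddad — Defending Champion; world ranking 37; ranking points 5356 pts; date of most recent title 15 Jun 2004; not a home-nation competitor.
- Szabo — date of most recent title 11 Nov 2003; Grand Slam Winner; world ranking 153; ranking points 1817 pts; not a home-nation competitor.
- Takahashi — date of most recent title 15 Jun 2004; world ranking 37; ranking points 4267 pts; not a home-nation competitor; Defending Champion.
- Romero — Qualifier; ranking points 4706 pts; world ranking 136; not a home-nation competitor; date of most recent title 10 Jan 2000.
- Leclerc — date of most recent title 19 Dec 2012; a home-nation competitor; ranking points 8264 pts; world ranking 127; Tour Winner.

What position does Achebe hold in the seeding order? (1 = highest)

7

By status category: Takahashi, Moreau and Haddad (Defending Champion); then Szabo (Grand Slam Winner); then Sorensen, Leclerc, Achebe and Amari (Tour Winner); then Kapoor and Romero (Qualifier).
Takahashi, Moreau and Haddad are each not a home-nation competitor, so the next rule applies.
Takahashi, Moreau and Haddad all have date of most recent title 15 Jun 2004, so the next rule applies.
Takahashi, Moreau and Haddad all have world ranking 37, so the next rule applies.
Among Takahashi, Moreau and Haddad, by ranking points (lower first): Takahashi (4267 pts) before Moreau (4640 pts) before Haddad (5356 pts).
Among Sorensen, Leclerc, Achebe and Amari, a home-nation competitor before not a home-nation competitor: Sorensen, Leclerc and Achebe (a home-nation competitor) before Amari (not a home-nation competitor).
Sorensen, Leclerc and Achebe all have date of most recent title 19 Dec 2012, so the next rule applies.
Sorensen, Leclerc and Achebe all have world ranking 127, so the next rule applies.
Among Sorensen, Leclerc and Achebe, by ranking points (lower first): Sorensen (6875 pts) before Leclerc (8264 pts) before Achebe (9159 pts).
Kapoor and Romero are each not a home-nation competitor, so the next rule applies.
Kapoor and Romero both have date of most recent title 10 Jan 2000, so the next rule applies.
Kapoor and Romero both have world ranking 136, so the next rule applies.
Among Kapoor and Romero, by ranking points (lower first): Kapoor (1188 pts) before Romero (4706 pts).
Order: Takahashi, Moreau, Haddad, Szabo, Sorensen, Leclerc, Achebe, Amari, Kapoor, Romero. So position 7.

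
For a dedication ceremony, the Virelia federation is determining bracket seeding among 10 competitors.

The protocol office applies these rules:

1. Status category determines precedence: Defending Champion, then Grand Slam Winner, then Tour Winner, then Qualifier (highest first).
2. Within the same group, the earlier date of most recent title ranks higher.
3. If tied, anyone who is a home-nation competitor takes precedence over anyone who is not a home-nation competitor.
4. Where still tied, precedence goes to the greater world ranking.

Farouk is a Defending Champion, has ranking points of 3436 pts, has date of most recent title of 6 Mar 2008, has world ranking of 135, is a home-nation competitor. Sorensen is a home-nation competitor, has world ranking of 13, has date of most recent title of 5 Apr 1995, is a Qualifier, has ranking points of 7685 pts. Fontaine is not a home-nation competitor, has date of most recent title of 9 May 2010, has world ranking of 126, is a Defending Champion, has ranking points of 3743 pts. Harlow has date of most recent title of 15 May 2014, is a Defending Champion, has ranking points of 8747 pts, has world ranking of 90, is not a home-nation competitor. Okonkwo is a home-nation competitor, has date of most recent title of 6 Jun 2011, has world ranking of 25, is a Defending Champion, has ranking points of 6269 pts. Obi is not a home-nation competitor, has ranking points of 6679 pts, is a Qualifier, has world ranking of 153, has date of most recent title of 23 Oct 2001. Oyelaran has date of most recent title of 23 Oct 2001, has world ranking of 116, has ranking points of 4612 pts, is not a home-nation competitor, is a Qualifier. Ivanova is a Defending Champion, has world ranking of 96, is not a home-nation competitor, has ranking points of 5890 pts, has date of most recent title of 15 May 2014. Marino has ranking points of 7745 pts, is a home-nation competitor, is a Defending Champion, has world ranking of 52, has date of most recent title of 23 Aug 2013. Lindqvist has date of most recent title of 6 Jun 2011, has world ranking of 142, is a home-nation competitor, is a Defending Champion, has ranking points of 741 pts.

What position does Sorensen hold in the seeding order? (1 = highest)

8

By status category: Farouk, Fontaine, Lindqvist, Okonkwo, Marino, Ivanova and Harlow (Defending Champion); then Sorensen, Obi and Oyelaran (Qualifier).
Among Farouk, Fontaine, Lindqvist, Okonkwo, Marino, Ivanova and Harlow, by date of most recent title (earlier first): Farouk (6 Mar 2008) before Fontaine (9 May 2010) before Lindqvist and Okonkwo (6 Jun 2011) before Marino (23 Aug 2013) before Ivanova and Harlow (15 May 2014).
Lindqvist and Okonkwo are each a home-nation competitor, so the next rule applies.
Among Lindqvist and Okonkwo, by world ranking (higher first): Lindqvist (142) before Okonkwo (25).
Ivanova and Harlow are each not a home-nation competitor, so the next rule applies.
Among Ivanova and Harlow, by world ranking (higher first): Ivanova (96) before Harlow (90).
Among Sorensen, Obi and Oyelaran, by date of most recent title (earlier first): Sorensen (5 Apr 1995) before Obi and Oyelaran (23 Oct 2001).
Obi and Oyelaran are each not a home-nation competitor, so the next rule applies.
Among Obi and Oyelaran, by world ranking (higher first): Obi (153) before Oyelaran (116).
Order: Farouk, Fontaine, Lindqvist, Okonkwo, Marino, Ivanova, Harlow, Sorensen, Obi, Oyelaran. So position 8.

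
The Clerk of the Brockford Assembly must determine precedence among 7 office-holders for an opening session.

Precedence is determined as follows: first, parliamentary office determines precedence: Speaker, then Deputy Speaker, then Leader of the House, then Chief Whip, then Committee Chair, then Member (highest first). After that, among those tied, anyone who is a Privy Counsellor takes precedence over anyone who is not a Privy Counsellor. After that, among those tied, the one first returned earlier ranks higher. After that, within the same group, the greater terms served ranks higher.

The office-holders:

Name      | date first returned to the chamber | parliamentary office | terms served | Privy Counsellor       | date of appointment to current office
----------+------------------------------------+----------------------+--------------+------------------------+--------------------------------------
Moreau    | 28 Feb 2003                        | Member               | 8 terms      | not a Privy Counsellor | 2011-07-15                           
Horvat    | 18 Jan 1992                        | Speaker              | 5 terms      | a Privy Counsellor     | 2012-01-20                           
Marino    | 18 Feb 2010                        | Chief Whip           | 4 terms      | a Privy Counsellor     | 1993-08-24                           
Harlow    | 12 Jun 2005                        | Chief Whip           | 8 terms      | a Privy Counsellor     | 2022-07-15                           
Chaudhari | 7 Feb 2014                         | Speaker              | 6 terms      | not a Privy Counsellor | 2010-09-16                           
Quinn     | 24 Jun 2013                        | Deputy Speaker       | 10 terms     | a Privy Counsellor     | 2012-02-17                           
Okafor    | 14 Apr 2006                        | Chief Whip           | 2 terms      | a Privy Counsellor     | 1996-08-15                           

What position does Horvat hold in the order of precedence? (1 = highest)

1

By parliamentary office: Horvat and Chaudhari (Speaker); then Quinn (Deputy Speaker); then Harlow, Okafor and Marino (Chief Whip); then Moreau (Member).
Among Horvat and Chaudhari, a Privy Counsellor before not a Privy Counsellor: Horvat (a Privy Counsellor) before Chaudhari (not a Privy Counsellor).
Harlow, Okafor and Marino are each a Privy Counsellor, so the next rule applies.
Among Harlow, Okafor and Marino, by date first returned to the chamber (earlier first): Harlow (12 Jun 2005) before Okafor (14 Apr 2006) before Marino (18 Feb 2010).
Order: Horvat, Chaudhari, Quinn, Harlow, Okafor, Marino, Moreau. So position 1.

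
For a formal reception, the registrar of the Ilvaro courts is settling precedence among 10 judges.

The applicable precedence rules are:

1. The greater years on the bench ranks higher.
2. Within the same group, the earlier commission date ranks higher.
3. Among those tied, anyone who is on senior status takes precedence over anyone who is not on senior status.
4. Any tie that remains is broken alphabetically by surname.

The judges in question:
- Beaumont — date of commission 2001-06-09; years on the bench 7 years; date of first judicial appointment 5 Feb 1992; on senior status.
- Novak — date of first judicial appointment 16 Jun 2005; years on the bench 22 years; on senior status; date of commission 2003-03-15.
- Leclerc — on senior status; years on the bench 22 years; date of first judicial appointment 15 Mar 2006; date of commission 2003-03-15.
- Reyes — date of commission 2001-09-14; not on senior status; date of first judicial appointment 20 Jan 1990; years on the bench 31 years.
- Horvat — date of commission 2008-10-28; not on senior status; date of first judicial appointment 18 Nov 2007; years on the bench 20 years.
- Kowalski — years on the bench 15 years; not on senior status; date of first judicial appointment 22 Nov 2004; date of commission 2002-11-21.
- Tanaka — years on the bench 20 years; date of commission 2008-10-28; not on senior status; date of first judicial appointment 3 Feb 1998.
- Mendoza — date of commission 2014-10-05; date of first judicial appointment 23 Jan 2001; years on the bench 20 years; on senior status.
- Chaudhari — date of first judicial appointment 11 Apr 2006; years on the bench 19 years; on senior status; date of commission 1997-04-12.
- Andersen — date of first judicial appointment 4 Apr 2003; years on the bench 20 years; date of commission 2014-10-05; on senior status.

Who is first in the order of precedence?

Reyes

By years on the bench (higher first): Reyes (31 years); then Leclerc and Novak (both 22 years); then Horvat, Tanaka, Andersen and Mendoza (each 20 years); then Chaudhari (19 years); then Kowalski (15 years); then Beaumont (7 years).
Leclerc and Novak both have date of commission 2003-03-15, so the next rule applies.
Leclerc and Novak are each on senior status, so the next rule applies.
Among Leclerc and Novak, alphabetically by surname: Leclerc before Novak.
Among Horvat, Tanaka, Andersen and Mendoza, by date of commission (earlier first): Horvat and Tanaka (2008-10-28) before Andersen and Mendoza (2014-10-05).
Horvat and Tanaka are each not on senior status, so the next rule applies.
Among Horvat and Tanaka, alphabetically by surname: Horvat before Tanaka.
Andersen and Mendoza are each on senior status, so the next rule applies.
Among Andersen and Mendoza, alphabetically by surname: Andersen before Mendoza.
Order: Reyes, Leclerc, Novak, Horvat, Tanaka, Andersen, Mendoza, Chaudhari, Kowalski, Beaumont.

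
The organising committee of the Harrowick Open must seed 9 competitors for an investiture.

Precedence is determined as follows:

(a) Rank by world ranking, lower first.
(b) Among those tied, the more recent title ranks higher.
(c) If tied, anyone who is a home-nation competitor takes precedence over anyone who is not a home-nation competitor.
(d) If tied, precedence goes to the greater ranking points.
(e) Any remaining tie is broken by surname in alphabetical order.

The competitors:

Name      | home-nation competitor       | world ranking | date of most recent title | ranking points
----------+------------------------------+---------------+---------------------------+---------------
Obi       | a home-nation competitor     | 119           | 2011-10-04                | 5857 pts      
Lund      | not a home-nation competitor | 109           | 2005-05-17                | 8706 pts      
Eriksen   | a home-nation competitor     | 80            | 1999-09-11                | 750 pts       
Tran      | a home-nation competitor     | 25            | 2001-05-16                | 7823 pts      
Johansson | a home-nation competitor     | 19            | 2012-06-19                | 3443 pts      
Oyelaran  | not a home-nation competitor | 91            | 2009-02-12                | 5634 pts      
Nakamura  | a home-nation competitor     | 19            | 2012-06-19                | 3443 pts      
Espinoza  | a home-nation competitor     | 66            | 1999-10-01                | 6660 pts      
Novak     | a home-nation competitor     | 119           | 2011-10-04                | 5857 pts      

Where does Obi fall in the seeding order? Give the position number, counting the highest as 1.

9

By world ranking (lower first): Johansson and Nakamura (both 19); then Tran (25); then Espinoza (66); then Eriksen (80); then Oyelaran (91); then Lund (109); then Novak and Obi (both 119).
Johansson and Nakamura both have date of most recent title 2012-06-19, so the next rule applies.
Johansson and Nakamura are each a home-nation competitor, so the next rule applies.
Johansson and Nakamura both have ranking points 3443 pts, so the next rule applies.
Among Johansson and Nakamura, alphabetically by surname: Johansson before Nakamura.
Novak and Obi both have date of most recent title 2011-10-04, so the next rule applies.
Novak and Obi are each a home-nation competitor, so the next rule applies.
Novak and Obi both have ranking points 5857 pts, so the next rule applies.
Among Novak and Obi, alphabetically by surname: Novak before Obi.
Order: Johansson, Nakamura, Tran, Espinoza, Eriksen, Oyelaran, Lund, Novak, Obi. So position 9.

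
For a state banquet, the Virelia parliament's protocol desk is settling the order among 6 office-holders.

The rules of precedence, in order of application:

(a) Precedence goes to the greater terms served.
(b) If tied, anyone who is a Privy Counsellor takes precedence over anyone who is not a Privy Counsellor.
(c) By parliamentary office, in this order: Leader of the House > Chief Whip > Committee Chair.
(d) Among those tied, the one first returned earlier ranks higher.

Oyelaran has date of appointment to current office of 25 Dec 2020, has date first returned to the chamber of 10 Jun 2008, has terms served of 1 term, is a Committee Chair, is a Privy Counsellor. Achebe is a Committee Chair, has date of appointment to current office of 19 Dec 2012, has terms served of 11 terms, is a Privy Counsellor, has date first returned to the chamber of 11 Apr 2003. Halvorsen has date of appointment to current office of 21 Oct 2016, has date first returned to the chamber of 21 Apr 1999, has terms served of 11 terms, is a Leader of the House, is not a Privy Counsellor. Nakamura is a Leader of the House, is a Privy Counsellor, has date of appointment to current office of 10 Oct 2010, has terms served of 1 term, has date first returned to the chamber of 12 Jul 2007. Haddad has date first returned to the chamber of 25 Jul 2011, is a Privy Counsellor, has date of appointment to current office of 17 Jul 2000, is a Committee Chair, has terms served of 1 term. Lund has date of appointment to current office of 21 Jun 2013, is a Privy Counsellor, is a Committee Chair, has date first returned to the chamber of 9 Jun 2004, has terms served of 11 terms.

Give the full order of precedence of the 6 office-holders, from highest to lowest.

By terms served (higher first): Achebe, Lund and Halvorsen (each 11 terms); then Nakamura, Oyelaran and Haddad (each 1 term).
Among Achebe, Lund and Halvorsen, a Privy Counsellor before not a Privy Counsellor: Achebe and Lund (a Privy Counsellor) before Halvorsen (not a Privy Counsellor).
Achebe and Lund are each Committee Chair, so the next rule applies.
Among Achebe and Lund, by date first returned to the chamber (earlier first): Achebe (11 Apr 2003) before Lund (9 Jun 2004).
Nakamura, Oyelaran and Haddad are each a Privy Counsellor, so the next rule applies.
Among Nakamura, Oyelaran and Haddad, by parliamentary office: Nakamura (Leader of the House) before Oyelaran and Haddad (Committee Chair).
Among Oyelaran and Haddad, by date first returned to the chamber (earlier first): Oyelaran (10 Jun 2008) before Haddad (25 Jul 2011).
Full order: Achebe, Lund, Halvorsen, Nakamura, Oyelaran, Haddad.

Achebe, Lund, Halvorsen, Nakamura, Oyelaran, Haddad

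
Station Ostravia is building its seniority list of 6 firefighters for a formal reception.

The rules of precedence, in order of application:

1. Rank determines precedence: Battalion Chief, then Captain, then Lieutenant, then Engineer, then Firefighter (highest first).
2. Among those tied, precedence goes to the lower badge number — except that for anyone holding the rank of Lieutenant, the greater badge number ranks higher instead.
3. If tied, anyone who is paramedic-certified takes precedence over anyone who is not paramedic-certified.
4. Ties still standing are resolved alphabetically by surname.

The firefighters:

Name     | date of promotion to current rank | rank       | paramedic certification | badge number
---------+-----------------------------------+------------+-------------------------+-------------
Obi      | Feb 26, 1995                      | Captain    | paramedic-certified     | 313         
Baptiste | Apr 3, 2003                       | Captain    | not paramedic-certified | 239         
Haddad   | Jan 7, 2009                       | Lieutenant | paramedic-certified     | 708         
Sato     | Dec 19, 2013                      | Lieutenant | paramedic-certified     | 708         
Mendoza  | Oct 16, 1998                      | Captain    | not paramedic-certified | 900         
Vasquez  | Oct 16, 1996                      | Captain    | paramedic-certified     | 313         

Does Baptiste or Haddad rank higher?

By rank: Baptiste, Obi, Vasquez and Mendoza (Captain); then Haddad and Sato (Lieutenant).
Among Baptiste, Obi, Vasquez and Mendoza, by badge number (lower first): Baptiste (239) before Obi and Vasquez (313) before Mendoza (900).
Obi and Vasquez are each paramedic-certified, so the next rule applies.
Among Obi and Vasquez, alphabetically by surname: Obi before Vasquez.
Haddad and Sato both have badge number 708, so the next rule applies.
Haddad and Sato are each paramedic-certified, so the next rule applies.
Among Haddad and Sato, alphabetically by surname: Haddad before Sato.
So Baptiste takes precedence.

Baptiste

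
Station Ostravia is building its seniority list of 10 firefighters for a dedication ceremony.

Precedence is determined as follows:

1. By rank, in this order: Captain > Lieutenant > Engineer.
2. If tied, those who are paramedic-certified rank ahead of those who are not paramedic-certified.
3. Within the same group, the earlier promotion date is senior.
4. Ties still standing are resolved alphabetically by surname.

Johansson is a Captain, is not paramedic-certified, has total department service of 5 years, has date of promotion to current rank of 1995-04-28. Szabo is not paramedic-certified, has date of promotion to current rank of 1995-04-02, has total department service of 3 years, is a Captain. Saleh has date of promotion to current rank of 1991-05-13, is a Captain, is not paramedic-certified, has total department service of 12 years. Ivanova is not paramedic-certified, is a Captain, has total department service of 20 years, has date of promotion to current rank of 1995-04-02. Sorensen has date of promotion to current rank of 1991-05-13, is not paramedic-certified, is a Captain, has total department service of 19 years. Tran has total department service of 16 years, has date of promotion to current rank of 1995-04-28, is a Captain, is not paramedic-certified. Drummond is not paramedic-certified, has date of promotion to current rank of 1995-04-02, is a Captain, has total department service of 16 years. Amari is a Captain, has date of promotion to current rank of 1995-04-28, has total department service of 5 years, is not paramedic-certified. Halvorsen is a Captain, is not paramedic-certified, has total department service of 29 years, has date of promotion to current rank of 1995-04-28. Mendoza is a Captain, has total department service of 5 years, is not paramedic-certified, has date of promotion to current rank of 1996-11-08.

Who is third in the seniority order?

Drummond

By rank: Saleh, Sorensen, Drummond, Ivanova, Szabo, Amari, Halvorsen, Johansson, Tran and Mendoza (Captain).
Saleh, Sorensen, Drummond, Ivanova, Szabo, Amari, Halvorsen, Johansson, Tran and Mendoza are each not paramedic-certified, so the next rule applies.
Among Saleh, Sorensen, Drummond, Ivanova, Szabo, Amari, Halvorsen, Johansson, Tran and Mendoza, by date of promotion to current rank (earlier first): Saleh and Sorensen (1991-05-13) before Drummond, Ivanova and Szabo (1995-04-02) before Amari, Halvorsen, Johansson and Tran (1995-04-28) before Mendoza (1996-11-08).
Among Saleh and Sorensen, alphabetically by surname: Saleh before Sorensen.
Among Drummond, Ivanova and Szabo, alphabetically by surname: Drummond before Ivanova before Szabo.
Among Amari, Halvorsen, Johansson and Tran, alphabetically by surname: Amari before Halvorsen before Johansson before Tran.
Order: Saleh, Sorensen, Drummond, Ivanova, Szabo, Amari, Halvorsen, Johansson, Tran, Mendoza.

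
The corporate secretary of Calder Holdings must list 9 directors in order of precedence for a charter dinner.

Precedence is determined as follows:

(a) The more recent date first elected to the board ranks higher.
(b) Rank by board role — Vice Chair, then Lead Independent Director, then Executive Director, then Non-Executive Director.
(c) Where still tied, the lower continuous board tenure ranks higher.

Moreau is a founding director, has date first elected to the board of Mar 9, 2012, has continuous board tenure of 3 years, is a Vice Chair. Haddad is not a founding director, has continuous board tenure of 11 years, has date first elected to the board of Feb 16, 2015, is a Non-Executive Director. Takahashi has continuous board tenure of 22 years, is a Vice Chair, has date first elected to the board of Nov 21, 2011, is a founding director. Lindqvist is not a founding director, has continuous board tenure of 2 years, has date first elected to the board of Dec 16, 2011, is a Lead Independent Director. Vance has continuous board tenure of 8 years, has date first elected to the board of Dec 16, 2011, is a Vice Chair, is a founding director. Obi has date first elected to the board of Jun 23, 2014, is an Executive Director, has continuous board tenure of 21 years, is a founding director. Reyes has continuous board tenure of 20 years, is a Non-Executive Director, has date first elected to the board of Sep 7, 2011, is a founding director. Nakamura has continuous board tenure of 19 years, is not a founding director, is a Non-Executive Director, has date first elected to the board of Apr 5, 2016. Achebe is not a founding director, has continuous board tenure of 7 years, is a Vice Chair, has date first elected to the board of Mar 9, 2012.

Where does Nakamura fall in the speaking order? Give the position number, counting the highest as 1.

By date first elected to the board (later first): Nakamura (Apr 5, 2016); then Haddad (Feb 16, 2015); then Obi (Jun 23, 2014); then Moreau and Achebe (both Mar 9, 2012); then Vance and Lindqvist (both Dec 16, 2011); then Takahashi (Nov 21, 2011); then Reyes (Sep 7, 2011).
Moreau and Achebe are each Vice Chair, so the next rule applies.
Among Moreau and Achebe, by continuous board tenure (lower first): Moreau (3 years) before Achebe (7 years).
Among Vance and Lindqvist, by board role: Vance (Vice Chair) before Lindqvist (Lead Independent Director).
Order: Nakamura, Haddad, Obi, Moreau, Achebe, Vance, Lindqvist, Takahashi, Reyes. So position 1.

1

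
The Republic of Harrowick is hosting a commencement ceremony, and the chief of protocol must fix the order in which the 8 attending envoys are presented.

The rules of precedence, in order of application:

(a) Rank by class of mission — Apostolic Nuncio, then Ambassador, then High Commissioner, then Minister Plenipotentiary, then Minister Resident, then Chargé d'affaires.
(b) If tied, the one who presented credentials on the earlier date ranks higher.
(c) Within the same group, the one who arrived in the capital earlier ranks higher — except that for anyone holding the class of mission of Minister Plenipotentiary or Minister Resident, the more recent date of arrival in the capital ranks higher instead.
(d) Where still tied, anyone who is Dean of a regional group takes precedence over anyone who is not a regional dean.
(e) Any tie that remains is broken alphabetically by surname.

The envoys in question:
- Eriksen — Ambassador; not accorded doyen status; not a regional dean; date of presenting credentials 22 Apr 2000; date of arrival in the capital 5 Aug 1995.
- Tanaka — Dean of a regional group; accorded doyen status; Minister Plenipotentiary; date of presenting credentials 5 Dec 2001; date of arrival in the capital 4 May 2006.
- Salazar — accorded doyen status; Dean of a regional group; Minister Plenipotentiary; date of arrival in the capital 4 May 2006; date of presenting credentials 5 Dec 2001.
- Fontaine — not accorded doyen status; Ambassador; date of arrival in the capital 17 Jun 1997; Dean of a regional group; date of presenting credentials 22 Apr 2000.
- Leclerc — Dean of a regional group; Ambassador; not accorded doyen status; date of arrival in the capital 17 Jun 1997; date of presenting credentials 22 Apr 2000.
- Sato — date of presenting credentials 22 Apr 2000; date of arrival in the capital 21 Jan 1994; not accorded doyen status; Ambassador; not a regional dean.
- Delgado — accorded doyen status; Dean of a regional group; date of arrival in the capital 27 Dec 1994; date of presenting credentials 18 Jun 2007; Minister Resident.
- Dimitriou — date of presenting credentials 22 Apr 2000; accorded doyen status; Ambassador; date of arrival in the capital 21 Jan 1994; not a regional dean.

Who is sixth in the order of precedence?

Salazar

By class of mission: Dimitriou, Sato, Eriksen, Fontaine and Leclerc (Ambassador); then Salazar and Tanaka (Minister Plenipotentiary); then Delgado (Minister Resident).
Dimitriou, Sato, Eriksen, Fontaine and Leclerc all have date of presenting credentials 22 Apr 2000, so the next rule applies.
Among Dimitriou, Sato, Eriksen, Fontaine and Leclerc, by date of arrival in the capital (earlier first): Dimitriou and Sato (21 Jan 1994) before Eriksen (5 Aug 1995) before Fontaine and Leclerc (17 Jun 1997).
Dimitriou and Sato are each not a regional dean, so the next rule applies.
Among Dimitriou and Sato, alphabetically by surname: Dimitriou before Sato.
Fontaine and Leclerc are each Dean of a regional group, so the next rule applies.
Among Fontaine and Leclerc, alphabetically by surname: Fontaine before Leclerc.
Salazar and Tanaka both have date of presenting credentials 5 Dec 2001, so the next rule applies.
Salazar and Tanaka both have date of arrival in the capital 4 May 2006, so the next rule applies.
Salazar and Tanaka are each Dean of a regional group, so the next rule applies.
Among Salazar and Tanaka, alphabetically by surname: Salazar before Tanaka.
Order: Dimitriou, Sato, Eriksen, Fontaine, Leclerc, Salazar, Tanaka, Delgado.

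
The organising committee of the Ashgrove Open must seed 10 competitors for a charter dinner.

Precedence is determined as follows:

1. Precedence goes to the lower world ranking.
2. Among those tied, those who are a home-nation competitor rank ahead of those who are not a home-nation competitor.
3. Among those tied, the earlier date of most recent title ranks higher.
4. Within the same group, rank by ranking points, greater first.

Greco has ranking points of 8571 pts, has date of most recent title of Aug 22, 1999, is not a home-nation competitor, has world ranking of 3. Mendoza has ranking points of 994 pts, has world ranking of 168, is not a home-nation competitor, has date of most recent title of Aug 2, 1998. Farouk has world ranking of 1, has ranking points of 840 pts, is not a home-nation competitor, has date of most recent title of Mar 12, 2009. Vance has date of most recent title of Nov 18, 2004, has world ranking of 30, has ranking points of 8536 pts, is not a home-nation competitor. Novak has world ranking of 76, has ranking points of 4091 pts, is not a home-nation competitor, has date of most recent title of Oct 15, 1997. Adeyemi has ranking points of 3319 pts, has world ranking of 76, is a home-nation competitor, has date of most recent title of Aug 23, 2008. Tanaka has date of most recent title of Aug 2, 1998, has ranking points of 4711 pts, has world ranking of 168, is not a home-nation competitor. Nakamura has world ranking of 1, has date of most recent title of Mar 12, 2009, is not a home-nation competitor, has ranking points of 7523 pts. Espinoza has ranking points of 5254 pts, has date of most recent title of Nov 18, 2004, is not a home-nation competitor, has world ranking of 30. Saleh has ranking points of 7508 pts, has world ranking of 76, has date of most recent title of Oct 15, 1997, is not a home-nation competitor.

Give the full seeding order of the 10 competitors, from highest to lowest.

By world ranking (lower first): Nakamura and Farouk (both 1); then Greco (3); then Vance and Espinoza (both 30); then Adeyemi, Saleh and Novak (each 76); then Tanaka and Mendoza (both 168).
Nakamura and Farouk are each not a home-nation competitor, so the next rule applies.
Nakamura and Farouk both have date of most recent title Mar 12, 2009, so the next rule applies.
Among Nakamura and Farouk, by ranking points (higher first): Nakamura (7523 pts) before Farouk (840 pts).
Vance and Espinoza are each not a home-nation competitor, so the next rule applies.
Vance and Espinoza both have date of most recent title Nov 18, 2004, so the next rule applies.
Among Vance and Espinoza, by ranking points (higher first): Vance (8536 pts) before Espinoza (5254 pts).
Among Adeyemi, Saleh and Novak, a home-nation competitor before not a home-nation competitor: Adeyemi (a home-nation competitor) before Saleh and Novak (not a home-nation competitor).
Saleh and Novak both have date of most recent title Oct 15, 1997, so the next rule applies.
Among Saleh and Novak, by ranking points (higher first): Saleh (7508 pts) before Novak (4091 pts).
Tanaka and Mendoza are each not a home-nation competitor, so the next rule applies.
Tanaka and Mendoza both have date of most recent title Aug 2, 1998, so the next rule applies.
Among Tanaka and Mendoza, by ranking points (higher first): Tanaka (4711 pts) before Mendoza (994 pts).
Full order: Nakamura, Farouk, Greco, Vance, Espinoza, Adeyemi, Saleh, Novak, Tanaka, Mendoza.

Nakamura, Farouk, Greco, Vance, Espinoza, Adeyemi, Saleh, Novak, Tanaka, Mendoza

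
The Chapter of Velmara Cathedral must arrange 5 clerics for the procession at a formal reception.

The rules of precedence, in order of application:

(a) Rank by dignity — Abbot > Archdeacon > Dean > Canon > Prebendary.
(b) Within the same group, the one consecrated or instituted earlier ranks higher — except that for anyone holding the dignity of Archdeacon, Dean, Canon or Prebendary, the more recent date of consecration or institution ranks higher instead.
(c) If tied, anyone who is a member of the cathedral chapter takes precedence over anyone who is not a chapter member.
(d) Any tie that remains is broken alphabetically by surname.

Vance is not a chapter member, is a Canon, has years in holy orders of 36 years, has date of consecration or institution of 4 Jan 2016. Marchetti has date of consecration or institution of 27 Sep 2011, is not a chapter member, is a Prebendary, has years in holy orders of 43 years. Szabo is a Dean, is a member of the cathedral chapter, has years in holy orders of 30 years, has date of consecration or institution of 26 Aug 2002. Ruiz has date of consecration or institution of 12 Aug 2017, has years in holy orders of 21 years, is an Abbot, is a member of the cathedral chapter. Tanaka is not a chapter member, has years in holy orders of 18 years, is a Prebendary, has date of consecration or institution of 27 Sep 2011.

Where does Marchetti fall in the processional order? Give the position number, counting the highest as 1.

4

By dignity: Ruiz (Abbot); then Szabo (Dean); then Vance (Canon); then Marchetti and Tanaka (Prebendary).
Marchetti and Tanaka both have date of consecration or institution 27 Sep 2011, so the next rule applies.
Marchetti and Tanaka are each not a chapter member, so the next rule applies.
Among Marchetti and Tanaka, alphabetically by surname: Marchetti before Tanaka.
Order: Ruiz, Szabo, Vance, Marchetti, Tanaka. So position 4.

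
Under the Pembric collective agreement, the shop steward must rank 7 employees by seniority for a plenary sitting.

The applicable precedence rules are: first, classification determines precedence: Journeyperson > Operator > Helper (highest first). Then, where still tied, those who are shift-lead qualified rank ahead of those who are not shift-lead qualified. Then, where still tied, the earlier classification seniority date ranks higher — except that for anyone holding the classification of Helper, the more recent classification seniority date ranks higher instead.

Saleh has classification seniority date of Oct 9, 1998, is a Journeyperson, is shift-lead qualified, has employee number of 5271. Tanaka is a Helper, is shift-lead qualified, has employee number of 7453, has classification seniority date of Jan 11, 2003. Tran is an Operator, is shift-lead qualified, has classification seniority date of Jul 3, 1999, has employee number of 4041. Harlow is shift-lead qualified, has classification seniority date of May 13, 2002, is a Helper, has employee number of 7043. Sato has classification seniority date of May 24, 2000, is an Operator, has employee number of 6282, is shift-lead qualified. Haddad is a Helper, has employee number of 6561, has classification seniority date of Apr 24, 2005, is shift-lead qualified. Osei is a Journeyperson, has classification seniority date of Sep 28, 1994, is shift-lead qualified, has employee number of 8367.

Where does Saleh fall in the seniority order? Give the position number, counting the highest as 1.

By classification: Osei and Saleh (Journeyperson); then Tran and Sato (Operator); then Haddad, Tanaka and Harlow (Helper).
Osei and Saleh are each shift-lead qualified, so the next rule applies.
Among Osei and Saleh, by classification seniority date (earlier first): Osei (Sep 28, 1994) before Saleh (Oct 9, 1998).
Tran and Sato are each shift-lead qualified, so the next rule applies.
Among Tran and Sato, by classification seniority date (earlier first): Tran (Jul 3, 1999) before Sato (May 24, 2000).
Haddad, Tanaka and Harlow are each shift-lead qualified, so the next rule applies.
Among Haddad, Tanaka and Harlow, by classification seniority date (later first) (reversed rule for this group): Haddad (Apr 24, 2005) before Tanaka (Jan 11, 2003) before Harlow (May 13, 2002).
Order: Osei, Saleh, Tran, Sato, Haddad, Tanaka, Harlow. So position 2.

2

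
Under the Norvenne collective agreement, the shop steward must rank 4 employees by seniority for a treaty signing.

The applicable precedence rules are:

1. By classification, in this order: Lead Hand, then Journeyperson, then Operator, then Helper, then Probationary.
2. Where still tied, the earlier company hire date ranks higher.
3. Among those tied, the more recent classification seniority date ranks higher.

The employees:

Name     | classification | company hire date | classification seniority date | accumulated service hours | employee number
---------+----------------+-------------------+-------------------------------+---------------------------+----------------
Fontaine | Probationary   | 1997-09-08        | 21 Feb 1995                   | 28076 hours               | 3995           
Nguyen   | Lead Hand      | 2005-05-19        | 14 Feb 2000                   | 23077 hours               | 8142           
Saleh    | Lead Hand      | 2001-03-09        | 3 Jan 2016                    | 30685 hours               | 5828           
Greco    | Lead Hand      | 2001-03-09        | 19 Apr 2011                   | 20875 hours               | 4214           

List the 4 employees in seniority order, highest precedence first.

Saleh, Greco, Nguyen, Fontaine

By classification: Saleh, Greco and Nguyen (Lead Hand); then Fontaine (Probationary).
Among Saleh, Greco and Nguyen, by company hire date (earlier first): Saleh and Greco (2001-03-09) before Nguyen (2005-05-19).
Among Saleh and Greco, by classification seniority date (later first): Saleh (3 Jan 2016) before Greco (19 Apr 2011).
Full order: Saleh, Greco, Nguyen, Fontaine.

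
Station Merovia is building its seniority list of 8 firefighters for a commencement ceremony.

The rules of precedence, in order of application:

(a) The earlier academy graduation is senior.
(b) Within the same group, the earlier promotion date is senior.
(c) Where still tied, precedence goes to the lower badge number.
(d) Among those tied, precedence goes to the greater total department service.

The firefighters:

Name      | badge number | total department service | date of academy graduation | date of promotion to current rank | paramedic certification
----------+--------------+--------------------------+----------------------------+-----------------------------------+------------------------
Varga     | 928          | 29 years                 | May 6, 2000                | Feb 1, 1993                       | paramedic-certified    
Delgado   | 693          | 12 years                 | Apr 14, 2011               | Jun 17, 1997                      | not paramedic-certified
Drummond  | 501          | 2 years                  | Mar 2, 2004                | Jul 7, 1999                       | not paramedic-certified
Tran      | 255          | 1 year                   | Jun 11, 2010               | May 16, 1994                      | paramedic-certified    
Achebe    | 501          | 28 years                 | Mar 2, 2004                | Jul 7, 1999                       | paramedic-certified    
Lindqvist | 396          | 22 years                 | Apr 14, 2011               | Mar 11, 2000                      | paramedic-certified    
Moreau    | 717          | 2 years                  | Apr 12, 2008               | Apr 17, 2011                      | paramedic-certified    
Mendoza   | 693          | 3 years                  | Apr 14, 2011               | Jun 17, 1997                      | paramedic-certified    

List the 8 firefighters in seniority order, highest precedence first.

By date of academy graduation (earlier first): Varga (May 6, 2000); then Achebe and Drummond (both Mar 2, 2004); then Moreau (Apr 12, 2008); then Tran (Jun 11, 2010); then Delgado, Mendoza and Lindqvist (each Apr 14, 2011).
Achebe and Drummond both have date of promotion to current rank Jul 7, 1999, so the next rule applies.
Achebe and Drummond both have badge number 501, so the next rule applies.
Among Achebe and Drummond, by total department service (higher first): Achebe (28 years) before Drummond (2 years).
Among Delgado, Mendoza and Lindqvist, by date of promotion to current rank (earlier first): Delgado and Mendoza (Jun 17, 1997) before Lindqvist (Mar 11, 2000).
Delgado and Mendoza both have badge number 693, so the next rule applies.
Among Delgado and Mendoza, by total department service (higher first): Delgado (12 years) before Mendoza (3 years).
Full order: Varga, Achebe, Drummond, Moreau, Tran, Delgado, Mendoza, Lindqvist.

Varga, Achebe, Drummond, Moreau, Tran, Delgado, Mendoza, Lindqvist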